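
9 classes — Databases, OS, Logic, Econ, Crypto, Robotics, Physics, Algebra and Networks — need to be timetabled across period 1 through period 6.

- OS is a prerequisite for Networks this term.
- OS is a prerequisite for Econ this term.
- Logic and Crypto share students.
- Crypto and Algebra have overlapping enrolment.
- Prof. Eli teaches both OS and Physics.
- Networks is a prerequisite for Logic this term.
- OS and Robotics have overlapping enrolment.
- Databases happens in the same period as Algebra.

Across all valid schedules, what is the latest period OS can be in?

Downstream work caps OS at period 4.
OS at period 4 is achievable: Robotics in period 1, Crypto in period 2, Logic in period 6, Databases in period 1, OS in period 4, Econ in period 5, Algebra in period 1, Physics in period 1, Networks in period 5.

period 4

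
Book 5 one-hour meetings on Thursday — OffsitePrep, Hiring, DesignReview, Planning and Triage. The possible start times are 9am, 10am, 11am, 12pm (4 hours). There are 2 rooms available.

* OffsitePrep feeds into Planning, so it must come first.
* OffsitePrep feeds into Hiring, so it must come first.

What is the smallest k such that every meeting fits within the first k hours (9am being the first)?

3

The precedence chain requires at least 2 distinct hours.
With at most 2 per hour and 5 meetings, at least 3 hours are needed.
3 works (last occupied hour: 11am): for example OffsitePrep in 9am, Triage in 11am, Hiring in 10am, Planning in 10am, DesignReview in 9am.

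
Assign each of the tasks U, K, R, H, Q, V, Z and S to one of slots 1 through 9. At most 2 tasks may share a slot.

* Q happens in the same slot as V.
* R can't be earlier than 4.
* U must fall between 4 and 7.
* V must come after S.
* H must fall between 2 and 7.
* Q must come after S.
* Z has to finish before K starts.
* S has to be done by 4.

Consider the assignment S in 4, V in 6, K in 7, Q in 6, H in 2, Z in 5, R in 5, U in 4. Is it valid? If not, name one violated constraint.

Yes, all constraints hold

At most 2 tasks may share a slot — holds.
V must come after S — holds.
Q must come after S — holds.
Z has to finish before K starts — holds.
Q happens in the same slot as V — holds.
H must fall between 2 and 7 — holds.
R can't be earlier than 4 — holds.
U must fall between 4 and 7 — holds.
S has to be done by 4 — holds.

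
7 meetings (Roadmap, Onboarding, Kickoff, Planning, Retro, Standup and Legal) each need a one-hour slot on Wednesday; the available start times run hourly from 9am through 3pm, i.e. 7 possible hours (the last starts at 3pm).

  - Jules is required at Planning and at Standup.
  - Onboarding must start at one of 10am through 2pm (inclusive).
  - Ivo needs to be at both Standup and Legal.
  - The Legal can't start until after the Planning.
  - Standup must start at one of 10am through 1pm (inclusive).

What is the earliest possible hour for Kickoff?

9am

Kickoff at 9am is achievable: Standup in 10am, Retro in 9am, Roadmap in 9am, Planning in 9am, Kickoff in 9am, Onboarding in 10am, Legal in 11am.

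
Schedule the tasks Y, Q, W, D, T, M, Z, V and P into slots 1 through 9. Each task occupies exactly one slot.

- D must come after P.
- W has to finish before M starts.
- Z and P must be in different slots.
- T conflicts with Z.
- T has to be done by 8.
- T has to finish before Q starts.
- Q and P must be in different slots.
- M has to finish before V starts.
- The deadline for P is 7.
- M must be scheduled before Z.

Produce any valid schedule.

P in 1, T in 1, Z in 3, M in 2, W in 1, V in 3, Y in 1, Q in 2, D in 2

Checking: T(1) before Q(2); W(1) before M(2); M(2) before Z(3); M(2) before V(3); P(1) before D(2); Q(2) != P(1); T(1) != Z(3); Z(3) != P(1); P=1 in [1,7]; T=1 in [1,8].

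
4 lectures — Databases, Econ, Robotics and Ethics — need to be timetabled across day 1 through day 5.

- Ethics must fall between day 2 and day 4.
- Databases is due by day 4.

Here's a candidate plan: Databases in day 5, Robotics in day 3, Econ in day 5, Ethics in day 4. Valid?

Ethics must fall between day 2 and day 4 — holds.
Databases is due by day 4 — violated.

No — it violates: Databases is due by day 4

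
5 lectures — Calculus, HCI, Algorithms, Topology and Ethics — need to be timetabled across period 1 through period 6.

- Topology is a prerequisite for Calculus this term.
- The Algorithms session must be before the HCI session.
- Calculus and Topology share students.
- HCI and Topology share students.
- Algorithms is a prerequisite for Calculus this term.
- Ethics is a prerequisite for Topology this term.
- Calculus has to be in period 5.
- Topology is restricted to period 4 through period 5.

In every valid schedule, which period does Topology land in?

period 4

Topology's window is period 4–period 5.
Calculus is fixed at period 5, and Topology can't share a period with Calculus.
So Topology must be period 4.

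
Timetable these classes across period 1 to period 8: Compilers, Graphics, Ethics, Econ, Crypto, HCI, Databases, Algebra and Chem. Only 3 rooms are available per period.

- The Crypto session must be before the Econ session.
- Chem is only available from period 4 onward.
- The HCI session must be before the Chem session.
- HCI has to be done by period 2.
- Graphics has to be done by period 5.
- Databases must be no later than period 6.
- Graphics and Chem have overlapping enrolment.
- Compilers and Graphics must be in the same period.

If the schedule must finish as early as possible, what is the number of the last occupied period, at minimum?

4

The precedence chain requires at least 2 distinct periods.
With at most 3 per period and 9 classes, at least 3 periods are needed.
Chem can't be placed before period 4, so the schedule must run through at least period 4.
4 works (last occupied period: period 4): for example Compilers=period 2; Chem=period 4; Graphics=period 2; Ethics=period 1; Crypto=period 1; Databases=period 3; Econ=period 2; HCI=period 1; Algebra=period 3.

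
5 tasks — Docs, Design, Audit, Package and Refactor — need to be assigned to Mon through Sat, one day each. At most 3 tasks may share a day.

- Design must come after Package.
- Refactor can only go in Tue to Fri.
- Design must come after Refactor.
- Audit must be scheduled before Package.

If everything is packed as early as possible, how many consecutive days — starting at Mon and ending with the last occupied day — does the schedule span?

3

The precedence chain requires at least 3 distinct days.
With at most 3 per day and 5 tasks, at least 2 days are needed.
3 works (last occupied day: Wed): for example Design -> Wed; Audit -> Mon; Docs -> Mon; Refactor -> Tue; Package -> Tue.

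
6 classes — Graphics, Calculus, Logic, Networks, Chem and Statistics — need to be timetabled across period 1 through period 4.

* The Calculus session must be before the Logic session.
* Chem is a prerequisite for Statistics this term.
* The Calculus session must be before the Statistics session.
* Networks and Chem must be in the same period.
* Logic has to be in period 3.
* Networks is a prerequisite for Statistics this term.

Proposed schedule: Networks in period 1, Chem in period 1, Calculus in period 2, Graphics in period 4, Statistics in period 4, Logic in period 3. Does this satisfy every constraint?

The Calculus session must be before the Logic session — holds.
Logic has to be in period 3 — holds.
Networks and Chem must be in the same period — holds.
Networks is a prerequisite for Statistics this term — holds.
Chem is a prerequisite for Statistics this term — holds.
The Calculus session must be before the Statistics session — holds.

Valid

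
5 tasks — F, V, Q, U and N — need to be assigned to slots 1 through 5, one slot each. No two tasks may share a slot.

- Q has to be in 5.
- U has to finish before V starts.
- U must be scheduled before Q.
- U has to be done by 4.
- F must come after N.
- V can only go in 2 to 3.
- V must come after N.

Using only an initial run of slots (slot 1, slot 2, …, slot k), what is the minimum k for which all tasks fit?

The precedence chain requires at least 2 distinct slots.
With at most 1 per slot and 5 tasks, at least 5 slots are needed.
Q can't be placed before 5, so the schedule must run through at least slot 5.
5 works (last occupied slot: 5): for example U -> 1; F -> 4; Q -> 5; V -> 3; N -> 2.

5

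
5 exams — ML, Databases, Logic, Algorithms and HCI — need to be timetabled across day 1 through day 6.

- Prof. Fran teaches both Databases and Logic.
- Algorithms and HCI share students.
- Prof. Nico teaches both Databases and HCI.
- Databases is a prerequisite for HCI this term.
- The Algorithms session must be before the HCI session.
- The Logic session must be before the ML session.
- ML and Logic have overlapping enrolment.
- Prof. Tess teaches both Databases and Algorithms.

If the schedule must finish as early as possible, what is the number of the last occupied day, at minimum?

The precedence chain requires at least 2 distinct days.
Could 2 days be enough, i.e. nothing placed later than day 2? No: HCI must come after Algorithms (at day 1 or later) → {day 2}; Databases must come before HCI (at day 2 or earlier) → {day 1}; ML must come after Logic (at day 1 or later) → {day 2}; Logic must come before ML (at day 2 or earlier) → {day 1}; Logic can't share with Databases (day 1) → nothing is left.
So 2 days is not enough.
3 works (last occupied day: day 3): for example HCI=day 3, Algorithms=day 1, Logic=day 1, ML=day 2, Databases=day 2.

3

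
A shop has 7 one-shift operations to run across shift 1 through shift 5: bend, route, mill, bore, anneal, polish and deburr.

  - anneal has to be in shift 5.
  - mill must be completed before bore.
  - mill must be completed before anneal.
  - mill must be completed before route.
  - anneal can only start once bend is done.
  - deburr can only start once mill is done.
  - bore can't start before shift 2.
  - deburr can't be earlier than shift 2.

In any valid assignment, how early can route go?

Precedence pushes route to at least shift 2.
route at shift 2 is achievable: deburr in shift 2; bore in shift 2; route in shift 2; anneal in shift 5; polish in shift 1; mill in shift 1; bend in shift 1.

shift 2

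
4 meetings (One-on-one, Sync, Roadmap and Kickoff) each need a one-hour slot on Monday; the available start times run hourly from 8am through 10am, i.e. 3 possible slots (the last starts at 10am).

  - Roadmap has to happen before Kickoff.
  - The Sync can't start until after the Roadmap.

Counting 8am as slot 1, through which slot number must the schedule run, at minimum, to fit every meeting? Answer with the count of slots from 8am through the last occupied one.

The precedence chain requires at least 2 distinct slots.
2 works (last occupied slot: 9am): for example Roadmap=8am; Kickoff=9am; One-on-one=8am; Sync=9am.

2 slots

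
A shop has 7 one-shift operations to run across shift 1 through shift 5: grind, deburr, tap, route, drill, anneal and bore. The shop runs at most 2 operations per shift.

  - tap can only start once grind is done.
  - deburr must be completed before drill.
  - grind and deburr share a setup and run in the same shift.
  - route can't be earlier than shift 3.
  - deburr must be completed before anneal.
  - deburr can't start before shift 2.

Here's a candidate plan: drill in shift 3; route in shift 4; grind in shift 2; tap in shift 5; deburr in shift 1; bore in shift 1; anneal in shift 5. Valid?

The shop runs at most 2 operations per shift — holds.
deburr must be completed before drill — holds.
tap can only start once grind is done — holds.
grind and deburr share a setup and run in the same shift — violated.
route can't be earlier than shift 3 — holds.
deburr must be completed before anneal — holds.
deburr can't start before shift 2 — violated.

No. deburr can't start before shift 2 is not satisfied.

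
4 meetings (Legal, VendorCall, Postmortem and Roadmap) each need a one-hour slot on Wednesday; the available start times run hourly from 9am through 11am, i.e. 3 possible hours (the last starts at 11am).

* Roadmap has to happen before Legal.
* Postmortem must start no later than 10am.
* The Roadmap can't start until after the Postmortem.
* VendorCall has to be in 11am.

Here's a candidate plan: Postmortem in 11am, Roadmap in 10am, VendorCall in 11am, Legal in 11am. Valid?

The Roadmap can't start until after the Postmortem — violated.
VendorCall has to be in 11am — holds.
Roadmap has to happen before Legal — holds.
Postmortem must start no later than 10am — violated.

No. Postmortem must start no later than 10am is not satisfied.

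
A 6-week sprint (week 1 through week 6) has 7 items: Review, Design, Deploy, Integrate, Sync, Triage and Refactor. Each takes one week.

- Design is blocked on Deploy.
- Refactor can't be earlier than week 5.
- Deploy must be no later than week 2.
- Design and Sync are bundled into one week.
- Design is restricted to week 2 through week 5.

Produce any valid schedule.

Design=week 2, Deploy=week 1, Sync=week 2, Review=week 1, Refactor=week 5, Triage=week 1, Integrate=week 1

Checking: Deploy(week 1) before Design(week 2); Design = Sync = week 2; Deploy=week 1 in [week 1,week 2]; Refactor=week 5 in [week 5,week 6]; Design=week 2 in [week 2,week 5].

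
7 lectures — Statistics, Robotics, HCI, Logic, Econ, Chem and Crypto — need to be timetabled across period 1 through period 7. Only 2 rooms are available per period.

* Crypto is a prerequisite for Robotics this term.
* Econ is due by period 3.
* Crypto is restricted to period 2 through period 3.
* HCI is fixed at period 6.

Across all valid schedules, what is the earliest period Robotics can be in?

Precedence pushes Robotics to at least period 3.
Robotics at period 3 is achievable: Econ in period 1; Logic in period 2; Statistics in period 1; Chem in period 3; Crypto in period 2; Robotics in period 3; HCI in period 6.

period 3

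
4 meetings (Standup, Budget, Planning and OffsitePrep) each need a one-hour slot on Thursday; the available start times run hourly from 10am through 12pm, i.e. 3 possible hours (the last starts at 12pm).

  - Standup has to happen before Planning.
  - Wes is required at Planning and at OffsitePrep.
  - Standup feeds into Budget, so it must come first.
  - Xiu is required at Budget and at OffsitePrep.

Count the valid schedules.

8

Splitting on Standup: it can be 10am (6), 11am (2). Listing each branch's schedules as (Budget, Planning, OffsitePrep):
Standup=10am: (11am,11am,10am) (11am,11am,12pm) (11am,12pm,10am) (12pm,11am,10am) (12pm,12pm,10am) (12pm,12pm,11am) — 6.
Standup=11am: (12pm,12pm,10am) (12pm,12pm,11am) — 2.
Summing: 6 + 2 = 8.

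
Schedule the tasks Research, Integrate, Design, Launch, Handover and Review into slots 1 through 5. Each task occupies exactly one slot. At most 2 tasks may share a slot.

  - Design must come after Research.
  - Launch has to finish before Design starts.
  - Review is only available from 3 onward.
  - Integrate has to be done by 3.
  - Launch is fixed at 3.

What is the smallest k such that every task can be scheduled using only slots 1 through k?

4 slots

The precedence chain requires at least 2 distinct slots.
With at most 2 per slot and 6 tasks, at least 3 slots are needed.
Propagating the time windows through the other constraints, Design can't land before 4, so the schedule must run through at least slot 4.
4 works (last occupied slot: 4): for example Launch -> 3, Integrate -> 1, Research -> 1, Review -> 3, Design -> 4, Handover -> 2.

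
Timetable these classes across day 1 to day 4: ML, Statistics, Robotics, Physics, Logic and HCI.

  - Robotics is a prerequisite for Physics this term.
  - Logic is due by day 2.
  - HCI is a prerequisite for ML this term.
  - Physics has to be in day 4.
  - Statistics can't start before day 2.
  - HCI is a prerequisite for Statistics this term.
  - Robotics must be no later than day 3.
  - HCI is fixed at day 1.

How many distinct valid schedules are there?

Splitting on ML: it can be day 2 (18), day 3 (18), day 4 (18). Listing each branch's schedules as (Statistics, Robotics, Physics, Logic, HCI) by day number:
ML=day 2: (2,1,4,1,1) (2,1,4,2,1) (2,2,4,1,1) (2,2,4,2,1) (2,3,4,1,1) (2,3,4,2,1) (3,1,4,1,1) (3,1,4,2,1) (3,2,4,1,1) (3,2,4,2,1) (3,3,4,1,1) (3,3,4,2,1) (4,1,4,1,1) (4,1,4,2,1) (4,2,4,1,1) (4,2,4,2,1) (4,3,4,1,1) (4,3,4,2,1) — 18.
ML=day 3: (2,1,4,1,1) (2,1,4,2,1) (2,2,4,1,1) (2,2,4,2,1) (2,3,4,1,1) (2,3,4,2,1) (3,1,4,1,1) (3,1,4,2,1) (3,2,4,1,1) (3,2,4,2,1) (3,3,4,1,1) (3,3,4,2,1) (4,1,4,1,1) (4,1,4,2,1) (4,2,4,1,1) (4,2,4,2,1) (4,3,4,1,1) (4,3,4,2,1) — 18.
ML=day 4: (2,1,4,1,1) (2,1,4,2,1) (2,2,4,1,1) (2,2,4,2,1) (2,3,4,1,1) (2,3,4,2,1) (3,1,4,1,1) (3,1,4,2,1) (3,2,4,1,1) (3,2,4,2,1) (3,3,4,1,1) (3,3,4,2,1) (4,1,4,1,1) (4,1,4,2,1) (4,2,4,1,1) (4,2,4,2,1) (4,3,4,1,1) (4,3,4,2,1) — 18.
Summing: 18 + 18 + 18 = 54.

54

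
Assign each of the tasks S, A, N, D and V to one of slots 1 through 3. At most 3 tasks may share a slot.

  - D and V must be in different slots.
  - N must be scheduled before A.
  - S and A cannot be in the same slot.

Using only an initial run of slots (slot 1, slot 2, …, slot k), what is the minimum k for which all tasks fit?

The precedence chain requires at least 2 distinct slots.
With at most 3 per slot and 5 tasks, at least 2 slots are needed.
2 works (last occupied slot: 2): for example N -> 1, V -> 2, A -> 2, D -> 1, S -> 1.

2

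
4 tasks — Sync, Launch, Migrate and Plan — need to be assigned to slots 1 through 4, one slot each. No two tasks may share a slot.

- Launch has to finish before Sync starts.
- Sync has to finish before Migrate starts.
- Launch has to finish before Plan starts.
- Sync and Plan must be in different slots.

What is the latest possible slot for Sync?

Precedence pushes Sync to at least 2; downstream work caps Sync at 3.
Sync at 3 is achievable: Sync -> 3, Plan -> 2, Launch -> 1, Migrate -> 4.

3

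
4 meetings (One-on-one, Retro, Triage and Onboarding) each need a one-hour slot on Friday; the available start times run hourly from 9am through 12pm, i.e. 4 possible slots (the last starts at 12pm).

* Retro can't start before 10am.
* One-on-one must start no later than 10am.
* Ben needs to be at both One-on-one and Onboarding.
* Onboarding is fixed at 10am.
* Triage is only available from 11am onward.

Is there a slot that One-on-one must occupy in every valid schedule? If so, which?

9am

One-on-one's window is 9am–10am.
Onboarding is fixed at 10am, and One-on-one can't share a slot with Onboarding.
So One-on-one must be 9am.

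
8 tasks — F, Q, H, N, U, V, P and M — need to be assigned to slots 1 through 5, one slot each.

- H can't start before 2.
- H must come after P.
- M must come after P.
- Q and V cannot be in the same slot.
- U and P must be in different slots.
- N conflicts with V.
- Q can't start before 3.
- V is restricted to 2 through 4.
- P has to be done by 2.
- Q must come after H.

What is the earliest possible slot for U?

1

U at 1 is achievable: H -> 3; F -> 1; M -> 3; P -> 2; N -> 1; V -> 2; U -> 1; Q -> 4.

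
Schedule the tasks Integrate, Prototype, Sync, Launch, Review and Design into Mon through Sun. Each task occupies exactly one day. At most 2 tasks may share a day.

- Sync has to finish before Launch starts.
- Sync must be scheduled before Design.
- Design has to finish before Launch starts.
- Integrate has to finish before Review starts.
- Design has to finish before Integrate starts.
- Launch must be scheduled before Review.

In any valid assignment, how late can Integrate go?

Sat

Precedence pushes Integrate to at least Wed; downstream work caps Integrate at Sat.
Integrate at Sat is achievable: Design in Tue; Launch in Wed; Integrate in Sat; Prototype in Mon; Sync in Mon; Review in Sun.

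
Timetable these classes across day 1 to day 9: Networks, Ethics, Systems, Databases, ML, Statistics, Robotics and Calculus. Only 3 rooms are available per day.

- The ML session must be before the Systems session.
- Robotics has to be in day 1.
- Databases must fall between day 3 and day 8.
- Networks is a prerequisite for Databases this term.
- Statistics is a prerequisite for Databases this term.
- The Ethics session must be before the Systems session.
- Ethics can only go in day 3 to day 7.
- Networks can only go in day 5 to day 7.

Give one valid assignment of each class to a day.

Calculus=day 2; Ethics=day 3; Networks=day 5; Systems=day 4; ML=day 1; Statistics=day 1; Robotics=day 1; Databases=day 6

Checking: Ethics(day 3) before Systems(day 4); Statistics(day 1) before Databases(day 6); ML(day 1) before Systems(day 4); Networks(day 5) before Databases(day 6); Databases=day 6 in [day 3,day 8]; Ethics=day 3 in [day 3,day 7]; Robotics=day 1 in [day 1,day 1]; Networks=day 5 in [day 5,day 7]; max 3 per day (cap 3).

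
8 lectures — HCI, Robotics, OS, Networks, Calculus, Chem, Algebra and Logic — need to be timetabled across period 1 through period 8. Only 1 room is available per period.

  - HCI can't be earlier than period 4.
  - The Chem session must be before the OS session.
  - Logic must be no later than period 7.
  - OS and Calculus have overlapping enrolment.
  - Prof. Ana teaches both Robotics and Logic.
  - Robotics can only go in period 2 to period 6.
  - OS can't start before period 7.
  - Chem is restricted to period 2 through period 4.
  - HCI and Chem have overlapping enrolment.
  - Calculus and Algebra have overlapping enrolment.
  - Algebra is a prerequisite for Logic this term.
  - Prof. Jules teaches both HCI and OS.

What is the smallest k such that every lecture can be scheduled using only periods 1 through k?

The precedence chain requires at least 2 distinct periods.
With at most 1 per period and 8 lectures, at least 8 periods are needed.
OS can't be placed before period 7, so the schedule must run through at least period 7.
8 works (last occupied period: period 8): for example HCI=period 4; Networks=period 6; OS=period 7; Calculus=period 8; Logic=period 5; Chem=period 2; Robotics=period 3; Algebra=period 1.

8 periods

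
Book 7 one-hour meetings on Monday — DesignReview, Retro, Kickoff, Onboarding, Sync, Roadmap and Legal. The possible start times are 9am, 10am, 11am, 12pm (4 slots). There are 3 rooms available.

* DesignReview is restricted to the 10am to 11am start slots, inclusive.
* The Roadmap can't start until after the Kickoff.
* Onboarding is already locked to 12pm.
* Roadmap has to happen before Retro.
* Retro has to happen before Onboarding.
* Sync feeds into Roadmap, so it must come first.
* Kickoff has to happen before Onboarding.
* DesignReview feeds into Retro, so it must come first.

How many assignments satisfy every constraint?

4

Enumerating: Roadmap=10am; DesignReview=10am; Legal=9am; Onboarding=12pm; Kickoff=9am; Sync=9am; Retro=11am | Sync in 9am; Onboarding in 12pm; Kickoff in 9am; Retro in 11am; Legal in 10am; DesignReview in 10am; Roadmap in 10am | Retro=11am; Roadmap=10am; Legal=11am; Kickoff=9am; Onboarding=12pm; Sync=9am; DesignReview=10am | Roadmap=10am; Retro=11am; Sync=9am; Kickoff=9am; Onboarding=12pm; Legal=12pm; DesignReview=10am.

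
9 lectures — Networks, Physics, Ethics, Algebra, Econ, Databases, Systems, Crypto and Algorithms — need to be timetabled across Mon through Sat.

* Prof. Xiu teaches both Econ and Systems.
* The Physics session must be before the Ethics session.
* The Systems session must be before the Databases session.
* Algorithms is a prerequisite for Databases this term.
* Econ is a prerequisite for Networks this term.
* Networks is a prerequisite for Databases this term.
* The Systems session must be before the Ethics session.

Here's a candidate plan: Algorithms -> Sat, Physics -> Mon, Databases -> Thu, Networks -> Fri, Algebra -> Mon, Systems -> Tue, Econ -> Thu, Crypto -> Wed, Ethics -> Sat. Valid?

No — it violates: Algorithms is a prerequisite for Databases this term

The Systems session must be before the Ethics session — holds.
Algorithms is a prerequisite for Databases this term — violated.
The Systems session must be before the Databases session — holds.
Networks is a prerequisite for Databases this term — violated.
The Physics session must be before the Ethics session — holds.
Econ is a prerequisite for Networks this term — holds.
Prof. Xiu teaches both Econ and Systems — holds.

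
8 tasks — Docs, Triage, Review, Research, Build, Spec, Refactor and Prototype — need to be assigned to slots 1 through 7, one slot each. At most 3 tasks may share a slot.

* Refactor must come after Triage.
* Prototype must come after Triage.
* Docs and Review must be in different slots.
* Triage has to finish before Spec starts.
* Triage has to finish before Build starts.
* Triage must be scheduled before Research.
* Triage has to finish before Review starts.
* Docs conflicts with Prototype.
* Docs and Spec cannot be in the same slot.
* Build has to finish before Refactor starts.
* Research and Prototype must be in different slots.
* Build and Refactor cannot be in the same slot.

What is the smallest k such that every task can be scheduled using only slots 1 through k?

The precedence chain requires at least 3 distinct slots.
With at most 3 per slot and 8 tasks, at least 3 slots are needed.
3 works (last occupied slot: 3): for example Research in 2, Build in 2, Refactor in 3, Prototype in 3, Triage in 1, Review in 2, Docs in 1, Spec in 3.

3 slots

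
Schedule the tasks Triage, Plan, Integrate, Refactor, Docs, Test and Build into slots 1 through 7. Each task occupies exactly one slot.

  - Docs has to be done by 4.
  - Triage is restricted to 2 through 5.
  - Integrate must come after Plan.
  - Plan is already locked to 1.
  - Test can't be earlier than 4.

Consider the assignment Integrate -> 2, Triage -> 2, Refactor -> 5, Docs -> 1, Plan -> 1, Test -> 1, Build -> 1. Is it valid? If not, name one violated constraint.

Docs has to be done by 4 — holds.
Test can't be earlier than 4 — violated.
Plan is already locked to 1 — holds.
Integrate must come after Plan — holds.
Triage is restricted to 2 through 5 — holds.

No. Test can't be earlier than 4 is not satisfied.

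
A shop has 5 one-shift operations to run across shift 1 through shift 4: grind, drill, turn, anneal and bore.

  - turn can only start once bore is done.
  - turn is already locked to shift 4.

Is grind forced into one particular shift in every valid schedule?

No

grind can be shift 1 (e.g. drill=shift 1, grind=shift 1, anneal=shift 1, turn=shift 4, bore=shift 1) or shift 2 (e.g. turn in shift 4, drill in shift 1, grind in shift 2, anneal in shift 1, bore in shift 1).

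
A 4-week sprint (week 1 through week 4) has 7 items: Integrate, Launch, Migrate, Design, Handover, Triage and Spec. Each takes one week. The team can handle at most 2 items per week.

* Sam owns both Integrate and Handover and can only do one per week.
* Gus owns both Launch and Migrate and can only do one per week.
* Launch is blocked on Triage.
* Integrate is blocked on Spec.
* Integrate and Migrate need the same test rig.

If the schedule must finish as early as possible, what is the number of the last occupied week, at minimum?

4

The precedence chain requires at least 2 distinct weeks.
With at most 2 per week and 7 work items, at least 4 weeks are needed.
4 works (last occupied week: week 4): for example Handover=week 4, Spec=week 1, Integrate=week 2, Design=week 3, Triage=week 1, Migrate=week 3, Launch=week 2.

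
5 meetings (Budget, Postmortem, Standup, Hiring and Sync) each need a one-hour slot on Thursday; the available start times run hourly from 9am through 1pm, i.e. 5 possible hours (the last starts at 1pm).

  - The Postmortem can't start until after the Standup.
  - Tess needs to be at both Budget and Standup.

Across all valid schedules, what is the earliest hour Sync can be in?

9am

Sync at 9am is achievable: Hiring -> 9am; Postmortem -> 10am; Sync -> 9am; Standup -> 9am; Budget -> 10am.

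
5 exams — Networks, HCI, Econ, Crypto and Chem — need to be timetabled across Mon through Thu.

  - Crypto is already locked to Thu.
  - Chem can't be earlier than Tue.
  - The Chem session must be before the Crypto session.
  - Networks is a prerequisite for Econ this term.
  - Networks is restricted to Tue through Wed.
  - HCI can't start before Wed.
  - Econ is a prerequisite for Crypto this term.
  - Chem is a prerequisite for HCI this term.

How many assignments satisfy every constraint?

Enumerating: HCI=Wed, Chem=Tue, Networks=Tue, Crypto=Thu, Econ=Wed | Econ=Wed; Crypto=Thu; Networks=Tue; Chem=Tue; HCI=Thu | Crypto -> Thu, Econ -> Wed, Networks -> Tue, Chem -> Wed, HCI -> Thu.

3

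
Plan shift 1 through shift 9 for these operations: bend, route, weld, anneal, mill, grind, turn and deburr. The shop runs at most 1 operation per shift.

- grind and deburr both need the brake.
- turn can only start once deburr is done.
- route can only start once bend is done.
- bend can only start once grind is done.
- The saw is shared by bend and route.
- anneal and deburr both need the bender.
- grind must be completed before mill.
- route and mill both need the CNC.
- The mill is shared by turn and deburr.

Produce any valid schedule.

anneal=shift 8, mill=shift 4, bend=shift 2, deburr=shift 5, turn=shift 6, grind=shift 1, weld=shift 7, route=shift 3

Checking: deburr(shift 5) before turn(shift 6); grind(shift 1) before mill(shift 4); bend(shift 2) before route(shift 3); grind(shift 1) before bend(shift 2); anneal(shift 8) != deburr(shift 5); turn(shift 6) != deburr(shift 5); route(shift 3) != mill(shift 4); bend(shift 2) != route(shift 3); grind(shift 1) != deburr(shift 5); max 1 per shift (cap 1).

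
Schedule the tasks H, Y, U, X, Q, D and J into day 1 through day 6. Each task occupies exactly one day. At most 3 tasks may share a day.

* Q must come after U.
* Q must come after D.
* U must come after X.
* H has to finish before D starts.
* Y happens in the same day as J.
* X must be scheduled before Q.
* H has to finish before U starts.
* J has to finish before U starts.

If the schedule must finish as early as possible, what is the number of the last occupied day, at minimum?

4

The precedence chain requires at least 3 distinct days.
With at most 3 per day and 7 tasks, at least 3 days are needed.
Could 3 days be enough, i.e. nothing placed later than day 3? No: U must come after X (at day 1 or later) → {day 2, day 3}; X must come before U (at day 3 or earlier) → {day 1, day 2}; Q must come after U (at day 2 or later) → {day 3}; U must come before Q (at day 3 or earlier) → {day 2}; H must come before U (at day 2 or earlier) → {day 1}; J must come before U (at day 2 or earlier) → {day 1}; Y must be in the same day as J (in {day 1}) → {day 1}; X can't use day 1, already full with H, Y and J (limit 3) → {day 2}; U must come after X (at day 2 or later) → nothing is left.
So 3 days is not enough.
4 works (last occupied day: day 4): for example J in day 2, U in day 3, H in day 1, D in day 2, Y in day 2, X in day 1, Q in day 4.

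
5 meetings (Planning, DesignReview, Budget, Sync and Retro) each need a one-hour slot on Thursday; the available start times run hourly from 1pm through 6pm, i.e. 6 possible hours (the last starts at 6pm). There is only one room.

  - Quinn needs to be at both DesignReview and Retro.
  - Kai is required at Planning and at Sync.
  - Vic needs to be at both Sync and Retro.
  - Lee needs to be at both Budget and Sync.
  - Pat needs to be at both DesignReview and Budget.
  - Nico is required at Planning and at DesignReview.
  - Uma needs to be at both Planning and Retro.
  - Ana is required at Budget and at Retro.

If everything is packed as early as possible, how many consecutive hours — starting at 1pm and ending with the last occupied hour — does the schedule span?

5

With at most 1 per hour and 5 meetings, at least 5 hours are needed.
5 works (last occupied hour: 5pm): for example Planning=1pm, Budget=3pm, Retro=5pm, DesignReview=2pm, Sync=4pm.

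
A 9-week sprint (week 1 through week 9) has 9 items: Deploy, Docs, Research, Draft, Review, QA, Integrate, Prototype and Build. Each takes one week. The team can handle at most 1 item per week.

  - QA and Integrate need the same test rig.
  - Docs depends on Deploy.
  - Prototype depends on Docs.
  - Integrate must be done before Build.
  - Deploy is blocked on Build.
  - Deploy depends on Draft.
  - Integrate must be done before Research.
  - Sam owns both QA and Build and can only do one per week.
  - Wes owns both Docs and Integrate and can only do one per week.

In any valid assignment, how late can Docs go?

week 8

Precedence pushes Docs to at least week 4; downstream work caps Docs at week 8.
Docs at week 8 is achievable: Build=week 2, Research=week 5, Draft=week 3, Docs=week 8, Prototype=week 9, Review=week 6, QA=week 7, Deploy=week 4, Integrate=week 1.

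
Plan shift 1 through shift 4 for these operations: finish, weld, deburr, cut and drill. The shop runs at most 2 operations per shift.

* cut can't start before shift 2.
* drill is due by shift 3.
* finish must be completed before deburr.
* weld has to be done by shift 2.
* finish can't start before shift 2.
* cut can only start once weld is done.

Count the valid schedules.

35

Splitting on finish: it can be shift 2 (22), shift 3 (13). Listing each branch's schedules as (weld, deburr, cut, drill) by shift number:
finish=shift 2: (1,3,2,1) (1,3,2,3) (1,3,3,1) (1,3,3,2) (1,3,4,1) (1,3,4,2) (1,3,4,3) (1,4,2,1) (1,4,2,3) (1,4,3,1) (1,4,3,2) (1,4,3,3) (1,4,4,1) (1,4,4,2) (1,4,4,3) (2,3,3,1) (2,3,4,1) (2,3,4,3) (2,4,3,1) (2,4,3,3) (2,4,4,1) (2,4,4,3) — 22.
finish=shift 3: (1,4,2,1) (1,4,2,2) (1,4,2,3) (1,4,3,1) (1,4,3,2) (1,4,4,1) (1,4,4,2) (1,4,4,3) (2,4,3,1) (2,4,3,2) (2,4,4,1) (2,4,4,2) (2,4,4,3) — 13.
Summing: 22 + 13 = 35.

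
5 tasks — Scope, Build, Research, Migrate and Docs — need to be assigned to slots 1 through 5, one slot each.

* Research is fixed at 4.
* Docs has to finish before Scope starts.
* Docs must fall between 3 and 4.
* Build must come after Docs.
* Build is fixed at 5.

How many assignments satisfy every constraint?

Splitting on Scope: it can be 4 (5), 5 (10). Listing each branch's schedules as (Build, Research, Migrate, Docs):
Scope=4: (5,4,1,3) (5,4,2,3) (5,4,3,3) (5,4,4,3) (5,4,5,3) — 5.
Scope=5: (5,4,1,3) (5,4,1,4) (5,4,2,3) (5,4,2,4) (5,4,3,3) (5,4,3,4) (5,4,4,3) (5,4,4,4) (5,4,5,3) (5,4,5,4) — 10.
Summing: 5 + 10 = 15.

15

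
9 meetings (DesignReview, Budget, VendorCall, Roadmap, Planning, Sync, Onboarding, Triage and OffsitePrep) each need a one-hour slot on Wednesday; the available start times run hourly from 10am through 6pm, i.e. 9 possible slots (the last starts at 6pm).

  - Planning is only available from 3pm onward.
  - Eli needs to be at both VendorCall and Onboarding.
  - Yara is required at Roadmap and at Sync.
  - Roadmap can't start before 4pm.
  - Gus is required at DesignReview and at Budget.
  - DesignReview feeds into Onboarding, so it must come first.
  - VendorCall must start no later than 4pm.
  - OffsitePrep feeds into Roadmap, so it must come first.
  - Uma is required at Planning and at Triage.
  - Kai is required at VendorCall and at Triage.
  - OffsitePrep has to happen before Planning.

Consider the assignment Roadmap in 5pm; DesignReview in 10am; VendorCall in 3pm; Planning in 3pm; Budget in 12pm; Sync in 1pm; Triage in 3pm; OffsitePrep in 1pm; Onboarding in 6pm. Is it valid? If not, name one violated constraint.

Invalid. Uma is required at Planning and at Triage.

Kai is required at VendorCall and at Triage — violated.
Uma is required at Planning and at Triage — violated.
VendorCall must start no later than 4pm — holds.
Yara is required at Roadmap and at Sync — holds.
OffsitePrep has to happen before Planning — holds.
OffsitePrep feeds into Roadmap, so it must come first — holds.
DesignReview feeds into Onboarding, so it must come first — holds.
Gus is required at DesignReview and at Budget — holds.
Roadmap can't start before 4pm — holds.
Eli needs to be at both VendorCall and Onboarding — holds.
Planning is only available from 3pm onward — holds.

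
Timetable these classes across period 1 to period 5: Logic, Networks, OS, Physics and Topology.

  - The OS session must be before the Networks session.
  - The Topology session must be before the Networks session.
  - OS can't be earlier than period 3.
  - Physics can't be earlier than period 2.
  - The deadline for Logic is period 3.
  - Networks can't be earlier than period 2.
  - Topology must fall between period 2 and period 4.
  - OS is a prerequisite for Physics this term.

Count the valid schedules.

39

Splitting on Logic: it can be period 1 (13), period 2 (13), period 3 (13). Listing each branch's schedules as (Networks, OS, Physics, Topology) by period number:
Logic=period 1: (4,3,4,2) (4,3,4,3) (4,3,5,2) (4,3,5,3) (5,3,4,2) (5,3,4,3) (5,3,4,4) (5,3,5,2) (5,3,5,3) (5,3,5,4) (5,4,5,2) (5,4,5,3) (5,4,5,4) — 13.
Logic=period 2: (4,3,4,2) (4,3,4,3) (4,3,5,2) (4,3,5,3) (5,3,4,2) (5,3,4,3) (5,3,4,4) (5,3,5,2) (5,3,5,3) (5,3,5,4) (5,4,5,2) (5,4,5,3) (5,4,5,4) — 13.
Logic=period 3: (4,3,4,2) (4,3,4,3) (4,3,5,2) (4,3,5,3) (5,3,4,2) (5,3,4,3) (5,3,4,4) (5,3,5,2) (5,3,5,3) (5,3,5,4) (5,4,5,2) (5,4,5,3) (5,4,5,4) — 13.
Summing: 13 + 13 + 13 = 39.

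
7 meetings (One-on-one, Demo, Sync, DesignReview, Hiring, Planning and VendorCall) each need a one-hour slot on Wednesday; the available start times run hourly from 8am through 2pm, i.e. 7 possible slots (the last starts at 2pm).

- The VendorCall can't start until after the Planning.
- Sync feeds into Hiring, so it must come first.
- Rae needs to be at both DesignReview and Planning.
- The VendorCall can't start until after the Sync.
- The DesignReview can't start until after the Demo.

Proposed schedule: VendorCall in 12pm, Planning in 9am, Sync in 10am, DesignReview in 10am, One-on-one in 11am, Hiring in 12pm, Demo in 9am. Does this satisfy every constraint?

The VendorCall can't start until after the Sync — holds.
The VendorCall can't start until after the Planning — holds.
The DesignReview can't start until after the Demo — holds.
Rae needs to be at both DesignReview and Planning — holds.
Sync feeds into Hiring, so it must come first — holds.

Yes, all constraints hold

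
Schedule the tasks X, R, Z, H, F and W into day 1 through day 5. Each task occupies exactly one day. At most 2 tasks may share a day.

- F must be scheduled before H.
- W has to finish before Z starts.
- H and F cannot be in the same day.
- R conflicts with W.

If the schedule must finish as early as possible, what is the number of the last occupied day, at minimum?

3

The precedence chain requires at least 2 distinct days.
With at most 2 per day and 6 tasks, at least 3 days are needed.
3 works (last occupied day: day 3): for example F in day 1, Z in day 2, R in day 3, H in day 2, W in day 1, X in day 3.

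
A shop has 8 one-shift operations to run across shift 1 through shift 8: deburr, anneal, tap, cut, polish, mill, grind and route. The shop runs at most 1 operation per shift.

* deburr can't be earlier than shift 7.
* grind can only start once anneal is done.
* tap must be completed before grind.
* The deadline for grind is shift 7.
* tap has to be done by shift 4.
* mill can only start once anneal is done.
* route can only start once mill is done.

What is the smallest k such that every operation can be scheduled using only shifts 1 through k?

8

The precedence chain requires at least 3 distinct shifts.
With at most 1 per shift and 8 operations, at least 8 shifts are needed.
deburr can't be placed before shift 7, so the schedule must run through at least shift 7.
8 works (last occupied shift: shift 8): for example anneal -> shift 2, deburr -> shift 7, mill -> shift 4, tap -> shift 1, route -> shift 5, polish -> shift 8, grind -> shift 3, cut -> shift 6.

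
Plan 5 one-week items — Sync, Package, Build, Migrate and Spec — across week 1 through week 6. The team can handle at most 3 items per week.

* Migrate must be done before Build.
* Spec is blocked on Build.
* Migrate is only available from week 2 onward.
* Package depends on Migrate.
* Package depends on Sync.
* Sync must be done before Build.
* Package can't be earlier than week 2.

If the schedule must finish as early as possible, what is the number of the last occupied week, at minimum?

The precedence chain requires at least 3 distinct weeks.
With at most 3 per week and 5 tasks, at least 2 weeks are needed.
Propagating the time windows through the other constraints, Spec can't land before week 4, so the schedule must run through at least week 4.
4 works (last occupied week: week 4): for example Build -> week 3, Spec -> week 4, Migrate -> week 2, Sync -> week 1, Package -> week 3.

4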